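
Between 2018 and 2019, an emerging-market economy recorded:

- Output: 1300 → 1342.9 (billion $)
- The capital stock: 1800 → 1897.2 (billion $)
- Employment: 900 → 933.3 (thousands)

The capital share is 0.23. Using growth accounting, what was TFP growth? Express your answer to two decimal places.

Output growth = (1342.9 − 1300) / 1300 = 3.3%.
The capital stock growth = (1897.2 − 1800) / 1800 = 5.4%.
Employment growth = (933.3 − 900) / 900 = 3.7%.
Labor's share = 1 − 0.23 = 0.77.
The capital stock: 0.23 × 5.4 = 1.242 pp.
Employment: 0.77 × 3.7 = 2.849 pp.
TFP growth = 3.3 − 4.091 = -0.791%.

-0.79%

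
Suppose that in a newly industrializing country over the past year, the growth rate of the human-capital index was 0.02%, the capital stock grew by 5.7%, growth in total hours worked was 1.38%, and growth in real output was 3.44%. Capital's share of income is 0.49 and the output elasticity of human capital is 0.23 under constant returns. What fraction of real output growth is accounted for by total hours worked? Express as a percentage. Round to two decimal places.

Labor's share = 1 − 0.49 − 0.23 = 0.28.
Total hours worked contributed 0.28 × 1.38 = 0.3864 pp.
Share of growth = 0.3864 / 3.44 × 100 = 11.2326%.

11.23%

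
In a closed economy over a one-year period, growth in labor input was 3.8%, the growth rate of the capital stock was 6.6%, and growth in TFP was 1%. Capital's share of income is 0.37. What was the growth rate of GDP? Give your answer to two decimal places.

5.84%

Labor's share = 1 − 0.37 = 0.63.
The capital stock: 0.37 × 6.6 = 2.442 pp.
Labor input: 0.63 × 3.8 = 2.394 pp.
Output growth = 1 + 4.836 = 5.836%.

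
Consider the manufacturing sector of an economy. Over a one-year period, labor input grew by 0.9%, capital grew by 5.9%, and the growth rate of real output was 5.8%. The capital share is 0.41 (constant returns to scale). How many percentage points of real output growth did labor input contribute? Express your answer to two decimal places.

0.53 percentage points

Labor's share = 1 − 0.41 = 0.59.
Contribution = share × growth = 0.59 × 0.9 = 0.531 pp.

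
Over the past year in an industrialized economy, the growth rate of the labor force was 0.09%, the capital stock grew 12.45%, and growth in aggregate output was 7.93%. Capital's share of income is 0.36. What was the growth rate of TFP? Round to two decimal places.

Labor's share = 1 − 0.36 = 0.64.
The capital stock: 0.36 × 12.45 = 4.482 pp.
The labor force: 0.64 × 0.09 = 0.0576 pp.
TFP growth = 7.93 − 4.5396 = 3.3904%.

3.39%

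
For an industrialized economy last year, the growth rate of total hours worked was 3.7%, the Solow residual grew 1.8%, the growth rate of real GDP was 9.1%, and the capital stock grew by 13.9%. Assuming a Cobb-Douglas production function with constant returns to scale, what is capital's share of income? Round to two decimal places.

Capital's share of income is 0.35.

gY = gA + α·gK + (1−α)·gL, so gY − gA − gL = α(gK − gL).
9.1 − 1.8 − 3.7 = α × (13.9 − 3.7).
3.6 = 10.2 α, so α = 0.3529.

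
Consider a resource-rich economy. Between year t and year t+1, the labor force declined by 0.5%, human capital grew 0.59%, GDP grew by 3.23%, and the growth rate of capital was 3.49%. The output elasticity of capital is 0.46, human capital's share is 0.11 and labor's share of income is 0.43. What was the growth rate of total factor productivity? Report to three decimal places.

1.775%

Labor's share = 1 − 0.46 − 0.11 = 0.43.
Capital: 0.46 × 3.49 = 1.6054 pp.
Human capital: 0.11 × 0.59 = 0.0649 pp.
The labor force: 0.43 × (-0.5) = -0.215 pp.
TFP growth = 3.23 − 1.4553 = 1.7747%.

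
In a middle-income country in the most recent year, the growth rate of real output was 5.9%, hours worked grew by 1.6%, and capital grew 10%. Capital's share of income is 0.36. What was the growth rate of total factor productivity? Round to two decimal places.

Total factor productivity grew 1.28%.

Labor's share = 1 − 0.36 = 0.64.
Capital: 0.36 × 10 = 3.6 pp.
Hours worked: 0.64 × 1.6 = 1.024 pp.
TFP growth = 5.9 − 4.624 = 1.276%.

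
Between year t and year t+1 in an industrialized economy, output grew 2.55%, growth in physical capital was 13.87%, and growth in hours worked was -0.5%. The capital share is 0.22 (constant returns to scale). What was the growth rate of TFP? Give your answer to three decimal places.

Labor's share = 1 − 0.22 = 0.78.
Physical capital: 0.22 × 13.87 = 3.0514 pp.
Hours worked: 0.78 × (-0.5) = -0.39 pp.
TFP growth = 2.55 − 2.6614 = -0.1114%.

-0.111%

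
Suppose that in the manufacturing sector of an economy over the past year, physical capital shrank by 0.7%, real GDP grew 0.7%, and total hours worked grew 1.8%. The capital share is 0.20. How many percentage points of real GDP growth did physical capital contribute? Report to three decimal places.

-0.140

Contribution = share × growth = 0.2 × (-0.7) = -0.14 pp.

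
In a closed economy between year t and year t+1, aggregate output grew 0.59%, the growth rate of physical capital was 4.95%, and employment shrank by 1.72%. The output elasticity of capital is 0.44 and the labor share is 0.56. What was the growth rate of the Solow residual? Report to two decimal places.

Labor's share = 1 − 0.44 = 0.56.
Physical capital: 0.44 × 4.95 = 2.178 pp.
Employment: 0.56 × (-1.72) = -0.9632 pp.
TFP growth = 0.59 − 1.2148 = -0.6248%.

-0.62%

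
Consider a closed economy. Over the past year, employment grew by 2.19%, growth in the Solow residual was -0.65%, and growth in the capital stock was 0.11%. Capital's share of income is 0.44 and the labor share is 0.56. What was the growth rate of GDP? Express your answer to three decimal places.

Labor's share = 1 − 0.44 = 0.56.
The capital stock: 0.44 × 0.11 = 0.0484 pp.
Employment: 0.56 × 2.19 = 1.2264 pp.
Output growth = -0.65 + 1.2748 = 0.6248%.

GDP grew 0.625%.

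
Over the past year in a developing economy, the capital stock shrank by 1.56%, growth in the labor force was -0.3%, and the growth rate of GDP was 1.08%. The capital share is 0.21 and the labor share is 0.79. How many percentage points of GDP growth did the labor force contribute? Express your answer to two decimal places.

Labor's share = 1 − 0.21 = 0.79.
Contribution = share × growth = 0.79 × (-0.3) = -0.237 pp.

-0.24 percentage points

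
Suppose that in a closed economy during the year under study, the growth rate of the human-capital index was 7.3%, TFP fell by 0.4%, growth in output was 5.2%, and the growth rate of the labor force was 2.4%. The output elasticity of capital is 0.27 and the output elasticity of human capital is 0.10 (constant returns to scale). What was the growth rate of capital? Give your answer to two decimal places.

Labor's share = 1 − 0.27 − 0.1 = 0.63.
gY = gA + 0.1×7.3 + 0.63×2.4 + 0.27×g.
0.27×g = 5.2 + 0.4 − 2.242 = 3.358.
g = 3.358 / 0.27 = 12.437%.

12.44%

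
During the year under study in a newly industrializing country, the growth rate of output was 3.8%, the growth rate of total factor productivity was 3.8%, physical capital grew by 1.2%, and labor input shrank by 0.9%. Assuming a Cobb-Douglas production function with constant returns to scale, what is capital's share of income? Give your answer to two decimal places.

α = 0.43

gY = gA + α·gK + (1−α)·gL, so gY − gA − gL = α(gK − gL).
3.8 − 3.8 + 0.9 = α × (1.2 − (-0.9)).
0.9 = 2.1 α, so α = 0.4286.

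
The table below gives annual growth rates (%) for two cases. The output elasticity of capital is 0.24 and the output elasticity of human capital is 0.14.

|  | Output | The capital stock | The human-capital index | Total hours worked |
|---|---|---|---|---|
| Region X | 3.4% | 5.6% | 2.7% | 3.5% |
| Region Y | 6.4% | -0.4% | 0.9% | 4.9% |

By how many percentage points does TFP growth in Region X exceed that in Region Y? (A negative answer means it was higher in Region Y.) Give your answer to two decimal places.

-3.82 percentage points

Labor's share = 1 − 0.24 − 0.14 = 0.62.
Region X: TFP = 3.4 − 1.344 − 0.378 − 2.17 = -0.492%.
Region Y: TFP = 6.4 + 0.096 − 0.126 − 3.038 = 3.332%.
Difference = -0.492 − (3.332) = -3.824 pp.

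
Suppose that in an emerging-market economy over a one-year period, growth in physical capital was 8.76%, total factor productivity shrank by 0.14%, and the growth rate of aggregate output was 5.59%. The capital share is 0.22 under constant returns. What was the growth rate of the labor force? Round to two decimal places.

Labor's share = 1 − 0.22 = 0.78.
gY = gA + 0.22×8.76 + 0.78×g.
0.78×g = 5.59 + 0.14 − 1.9272 = 3.8028.
g = 3.8028 / 0.78 = 4.8754%.

The labor force grew 4.88%.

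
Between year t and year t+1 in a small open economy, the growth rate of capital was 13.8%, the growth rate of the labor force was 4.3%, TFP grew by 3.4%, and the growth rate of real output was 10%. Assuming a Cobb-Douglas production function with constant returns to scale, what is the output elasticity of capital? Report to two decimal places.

gY = gA + α·gK + (1−α)·gL, so gY − gA − gL = α(gK − gL).
10 − 3.4 − 4.3 = α × (13.8 − 4.3).
2.3 = 9.5 α, so α = 0.2421.

The output elasticity of capital is 0.24.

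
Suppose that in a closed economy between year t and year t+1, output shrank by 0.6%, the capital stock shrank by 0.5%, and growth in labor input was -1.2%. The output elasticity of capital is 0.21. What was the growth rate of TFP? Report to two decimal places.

Labor's share = 1 − 0.21 = 0.79.
The capital stock: 0.21 × (-0.5) = -0.105 pp.
Labor input: 0.79 × (-1.2) = -0.948 pp.
TFP growth = -0.6 + 1.053 = 0.453%.

0.45%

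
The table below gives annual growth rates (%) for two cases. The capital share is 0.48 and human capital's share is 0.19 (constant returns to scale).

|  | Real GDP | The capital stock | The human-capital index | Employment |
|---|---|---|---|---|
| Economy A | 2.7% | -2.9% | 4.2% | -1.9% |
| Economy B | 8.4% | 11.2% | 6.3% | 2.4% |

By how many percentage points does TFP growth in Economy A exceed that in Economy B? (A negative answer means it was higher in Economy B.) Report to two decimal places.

Labor's share = 1 − 0.48 − 0.19 = 0.33.
Economy A: TFP = 2.7 + 1.392 − 0.798 + 0.627 = 3.921%.
Economy B: TFP = 8.4 − 5.376 − 1.197 − 0.792 = 1.035%.
Difference = 3.921 − (1.035) = 2.886 pp.

2.89 percentage points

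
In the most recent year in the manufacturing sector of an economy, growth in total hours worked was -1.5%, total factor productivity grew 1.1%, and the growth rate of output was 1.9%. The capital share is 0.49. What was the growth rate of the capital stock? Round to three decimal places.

The capital stock growth was 3.194%.

Labor's share = 1 − 0.49 = 0.51.
gY = gA + 0.51×(-1.5) + 0.49×g.
0.49×g = 1.9 − 1.1 + 0.765 = 1.565.
g = 1.565 / 0.49 = 3.19388%.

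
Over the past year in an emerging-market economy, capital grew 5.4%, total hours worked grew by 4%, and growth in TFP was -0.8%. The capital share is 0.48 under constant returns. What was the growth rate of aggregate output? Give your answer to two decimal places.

Labor's share = 1 − 0.48 = 0.52.
Capital: 0.48 × 5.4 = 2.592 pp.
Total hours worked: 0.52 × 4 = 2.08 pp.
Output growth = -0.8 + 4.672 = 3.872%.

3.87%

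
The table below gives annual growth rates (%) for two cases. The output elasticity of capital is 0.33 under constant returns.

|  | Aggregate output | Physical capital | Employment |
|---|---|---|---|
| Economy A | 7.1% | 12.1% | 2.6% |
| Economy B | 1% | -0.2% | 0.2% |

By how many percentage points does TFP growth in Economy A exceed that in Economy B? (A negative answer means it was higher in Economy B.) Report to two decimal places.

0.43 percentage points

Labor's share = 1 − 0.33 = 0.67.
Economy A: TFP = 7.1 − 3.993 − 1.742 = 1.365%.
Economy B: TFP = 1 + 0.066 − 0.134 = 0.932%.
Difference = 1.365 − (0.932) = 0.433 pp.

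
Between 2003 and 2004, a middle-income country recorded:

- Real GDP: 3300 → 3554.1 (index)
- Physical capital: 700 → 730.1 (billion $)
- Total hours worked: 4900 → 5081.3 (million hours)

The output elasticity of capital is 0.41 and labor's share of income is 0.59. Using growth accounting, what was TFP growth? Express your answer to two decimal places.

3.75%

Real GDP growth = (3554.1 − 3300) / 3300 = 7.7%.
Physical capital growth = (730.1 − 700) / 700 = 4.3%.
Total hours worked growth = (5081.3 − 4900) / 4900 = 3.7%.
Labor's share = 1 − 0.41 = 0.59.
Physical capital: 0.41 × 4.3 = 1.763 pp.
Total hours worked: 0.59 × 3.7 = 2.183 pp.
TFP growth = 7.7 − 3.946 = 3.754%.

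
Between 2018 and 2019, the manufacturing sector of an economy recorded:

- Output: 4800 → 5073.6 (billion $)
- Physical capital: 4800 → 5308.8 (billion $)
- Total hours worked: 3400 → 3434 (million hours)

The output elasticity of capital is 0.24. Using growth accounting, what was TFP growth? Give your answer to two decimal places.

2.40%

Output growth = (5073.6 − 4800) / 4800 = 5.7%.
Physical capital growth = (5308.8 − 4800) / 4800 = 10.6%.
Total hours worked growth = (3434 − 3400) / 3400 = 1%.
Labor's share = 1 − 0.24 = 0.76.
Physical capital: 0.24 × 10.6 = 2.544 pp.
Total hours worked: 0.76 × 1 = 0.76 pp.
TFP growth = 5.7 − 3.304 = 2.396%.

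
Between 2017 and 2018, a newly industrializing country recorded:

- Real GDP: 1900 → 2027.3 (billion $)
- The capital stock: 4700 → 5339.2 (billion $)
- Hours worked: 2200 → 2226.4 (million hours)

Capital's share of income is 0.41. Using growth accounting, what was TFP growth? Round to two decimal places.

0.42%

Real GDP growth = (2027.3 − 1900) / 1900 = 6.7%.
The capital stock growth = (5339.2 − 4700) / 4700 = 13.6%.
Hours worked growth = (2226.4 − 2200) / 2200 = 1.2%.
Labor's share = 1 − 0.41 = 0.59.
The capital stock: 0.41 × 13.6 = 5.576 pp.
Hours worked: 0.59 × 1.2 = 0.708 pp.
TFP growth = 6.7 − 6.284 = 0.416%.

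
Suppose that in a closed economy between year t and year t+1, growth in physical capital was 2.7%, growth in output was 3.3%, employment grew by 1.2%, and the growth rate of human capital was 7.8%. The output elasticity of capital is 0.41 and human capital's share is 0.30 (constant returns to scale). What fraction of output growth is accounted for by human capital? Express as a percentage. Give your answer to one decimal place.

Human capital contributed 0.3 × 7.8 = 2.34 pp.
Share of growth = 2.34 / 3.3 × 100 = 70.909%.

Human capital accounted for 70.9% of growth.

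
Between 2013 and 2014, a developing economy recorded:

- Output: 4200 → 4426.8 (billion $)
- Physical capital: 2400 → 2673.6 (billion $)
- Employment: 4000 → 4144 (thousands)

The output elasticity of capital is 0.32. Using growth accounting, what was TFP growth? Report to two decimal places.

-0.70%

Output growth = (4426.8 − 4200) / 4200 = 5.4%.
Physical capital growth = (2673.6 − 2400) / 2400 = 11.4%.
Employment growth = (4144 − 4000) / 4000 = 3.6%.
Labor's share = 1 − 0.32 = 0.68.
Physical capital: 0.32 × 11.4 = 3.648 pp.
Employment: 0.68 × 3.6 = 2.448 pp.
TFP growth = 5.4 − 6.096 = -0.696%.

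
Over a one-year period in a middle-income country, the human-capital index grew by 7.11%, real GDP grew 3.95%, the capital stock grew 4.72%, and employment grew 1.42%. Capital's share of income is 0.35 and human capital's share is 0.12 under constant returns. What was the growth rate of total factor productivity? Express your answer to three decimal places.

Labor's share = 1 − 0.35 − 0.12 = 0.53.
The capital stock: 0.35 × 4.72 = 1.652 pp.
The human-capital index: 0.12 × 7.11 = 0.8532 pp.
Employment: 0.53 × 1.42 = 0.7526 pp.
TFP growth = 3.95 − 3.2578 = 0.6922%.

0.692%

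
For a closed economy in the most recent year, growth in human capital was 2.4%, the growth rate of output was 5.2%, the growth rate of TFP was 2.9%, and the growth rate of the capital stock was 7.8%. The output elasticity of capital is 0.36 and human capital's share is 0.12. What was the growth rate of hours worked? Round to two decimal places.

Labor's share = 1 − 0.36 − 0.12 = 0.52.
gY = gA + 0.36×7.8 + 0.12×2.4 + 0.52×g.
0.52×g = 5.2 − 2.9 − 3.096 = -0.796.
g = -0.796 / 0.52 = -1.5308%.

-1.53%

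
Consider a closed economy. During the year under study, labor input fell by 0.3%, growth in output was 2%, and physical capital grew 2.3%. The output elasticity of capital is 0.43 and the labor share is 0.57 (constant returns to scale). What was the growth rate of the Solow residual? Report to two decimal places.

Labor's share = 1 − 0.43 = 0.57.
Physical capital: 0.43 × 2.3 = 0.989 pp.
Labor input: 0.57 × (-0.3) = -0.171 pp.
TFP growth = 2 − 0.818 = 1.182%.

1.18%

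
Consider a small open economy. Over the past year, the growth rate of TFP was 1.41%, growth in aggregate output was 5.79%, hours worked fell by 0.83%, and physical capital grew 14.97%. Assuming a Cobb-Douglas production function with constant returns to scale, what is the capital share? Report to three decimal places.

0.330

gY = gA + α·gK + (1−α)·gL, so gY − gA − gL = α(gK − gL).
5.79 − 1.41 + 0.83 = α × (14.97 − (-0.83)).
5.21 = 15.8 α, so α = 0.32975.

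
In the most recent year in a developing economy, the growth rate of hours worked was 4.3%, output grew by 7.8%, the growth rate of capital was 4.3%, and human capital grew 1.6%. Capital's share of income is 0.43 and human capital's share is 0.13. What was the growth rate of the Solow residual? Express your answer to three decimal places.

The Solow residual growth was 3.851%.

Labor's share = 1 − 0.43 − 0.13 = 0.44.
Capital: 0.43 × 4.3 = 1.849 pp.
Human capital: 0.13 × 1.6 = 0.208 pp.
Hours worked: 0.44 × 4.3 = 1.892 pp.
TFP growth = 7.8 − 3.949 = 3.851%.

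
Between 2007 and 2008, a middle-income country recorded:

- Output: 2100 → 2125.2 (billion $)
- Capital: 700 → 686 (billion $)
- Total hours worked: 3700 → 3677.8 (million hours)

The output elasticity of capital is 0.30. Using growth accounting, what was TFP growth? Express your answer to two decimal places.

2.22%

Output growth = (2125.2 − 2100) / 2100 = 1.2%.
Capital growth = (686 − 700) / 700 = -2%.
Total hours worked growth = (3677.8 − 3700) / 3700 = -0.6%.
Labor's share = 1 − 0.3 = 0.7.
Capital: 0.3 × (-2) = -0.6 pp.
Total hours worked: 0.7 × (-0.6) = -0.42 pp.
TFP growth = 1.2 + 1.02 = 2.22%.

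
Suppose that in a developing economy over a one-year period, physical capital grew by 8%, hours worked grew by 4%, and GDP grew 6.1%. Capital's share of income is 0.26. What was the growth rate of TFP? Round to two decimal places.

Labor's share = 1 − 0.26 = 0.74.
Physical capital: 0.26 × 8 = 2.08 pp.
Hours worked: 0.74 × 4 = 2.96 pp.
TFP growth = 6.1 − 5.04 = 1.06%.

1.06%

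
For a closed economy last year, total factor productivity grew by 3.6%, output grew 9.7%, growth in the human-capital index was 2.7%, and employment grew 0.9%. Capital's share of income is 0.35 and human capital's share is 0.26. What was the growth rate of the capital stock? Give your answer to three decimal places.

The capital stock growth was 14.420%.

Labor's share = 1 − 0.35 − 0.26 = 0.39.
gY = gA + 0.26×2.7 + 0.39×0.9 + 0.35×g.
0.35×g = 9.7 − 3.6 − 1.053 = 5.047.
g = 5.047 / 0.35 = 14.42%.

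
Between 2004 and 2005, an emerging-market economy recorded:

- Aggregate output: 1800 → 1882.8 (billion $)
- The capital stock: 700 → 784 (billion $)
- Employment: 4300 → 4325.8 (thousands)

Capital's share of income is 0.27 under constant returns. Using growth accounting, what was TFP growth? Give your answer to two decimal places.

Aggregate output growth = (1882.8 − 1800) / 1800 = 4.6%.
The capital stock growth = (784 − 700) / 700 = 12%.
Employment growth = (4325.8 − 4300) / 4300 = 0.6%.
Labor's share = 1 − 0.27 = 0.73.
The capital stock: 0.27 × 12 = 3.24 pp.
Employment: 0.73 × 0.6 = 0.438 pp.
TFP growth = 4.6 − 3.678 = 0.922%.

TFP grew 0.92%.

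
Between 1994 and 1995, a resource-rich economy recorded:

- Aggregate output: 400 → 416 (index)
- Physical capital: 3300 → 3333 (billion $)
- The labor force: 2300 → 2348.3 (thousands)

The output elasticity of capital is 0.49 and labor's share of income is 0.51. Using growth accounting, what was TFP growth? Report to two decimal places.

Aggregate output growth = (416 − 400) / 400 = 4%.
Physical capital growth = (3333 − 3300) / 3300 = 1%.
The labor force growth = (2348.3 − 2300) / 2300 = 2.1%.
Labor's share = 1 − 0.49 = 0.51.
Physical capital: 0.49 × 1 = 0.49 pp.
The labor force: 0.51 × 2.1 = 1.071 pp.
TFP growth = 4 − 1.561 = 2.439%.

2.44%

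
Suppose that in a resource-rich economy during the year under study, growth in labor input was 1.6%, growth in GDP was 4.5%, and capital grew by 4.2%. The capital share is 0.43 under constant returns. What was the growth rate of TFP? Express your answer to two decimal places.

Labor's share = 1 − 0.43 = 0.57.
Capital: 0.43 × 4.2 = 1.806 pp.
Labor input: 0.57 × 1.6 = 0.912 pp.
TFP growth = 4.5 − 2.718 = 1.782%.

1.78%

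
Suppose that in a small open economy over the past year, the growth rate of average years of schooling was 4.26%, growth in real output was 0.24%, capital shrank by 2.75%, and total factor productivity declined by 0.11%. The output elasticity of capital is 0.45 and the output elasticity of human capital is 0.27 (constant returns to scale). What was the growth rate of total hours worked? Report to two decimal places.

Labor's share = 1 − 0.45 − 0.27 = 0.28.
gY = gA + 0.45×(-2.75) + 0.27×4.26 + 0.28×g.
0.28×g = 0.24 + 0.11 + 0.0873 = 0.4373.
g = 0.4373 / 0.28 = 1.5618%.

1.56%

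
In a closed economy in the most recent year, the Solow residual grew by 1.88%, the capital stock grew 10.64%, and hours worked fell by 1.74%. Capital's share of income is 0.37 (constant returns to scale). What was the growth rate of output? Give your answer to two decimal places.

Output growth was 4.72%.

Labor's share = 1 − 0.37 = 0.63.
The capital stock: 0.37 × 10.64 = 3.9368 pp.
Hours worked: 0.63 × (-1.74) = -1.0962 pp.
Output growth = 1.88 + 2.8406 = 4.7206%.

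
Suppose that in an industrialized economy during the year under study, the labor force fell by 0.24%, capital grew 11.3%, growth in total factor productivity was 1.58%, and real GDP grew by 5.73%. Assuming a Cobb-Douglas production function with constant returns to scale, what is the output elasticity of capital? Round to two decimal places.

gY = gA + α·gK + (1−α)·gL, so gY − gA − gL = α(gK − gL).
5.73 − 1.58 + 0.24 = α × (11.3 − (-0.24)).
4.39 = 11.54 α, so α = 0.3804.

The output elasticity of capital is 0.38.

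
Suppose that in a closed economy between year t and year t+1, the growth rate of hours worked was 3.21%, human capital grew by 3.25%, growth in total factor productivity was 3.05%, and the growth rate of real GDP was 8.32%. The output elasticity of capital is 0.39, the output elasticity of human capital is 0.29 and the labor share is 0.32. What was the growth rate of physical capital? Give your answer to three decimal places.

8.462%

Labor's share = 1 − 0.39 − 0.29 = 0.32.
gY = gA + 0.29×3.25 + 0.32×3.21 + 0.39×g.
0.39×g = 8.32 − 3.05 − 1.9697 = 3.3003.
g = 3.3003 / 0.39 = 8.46231%.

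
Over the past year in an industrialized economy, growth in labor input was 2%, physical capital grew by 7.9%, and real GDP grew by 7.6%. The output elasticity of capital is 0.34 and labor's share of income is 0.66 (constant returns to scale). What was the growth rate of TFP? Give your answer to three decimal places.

Labor's share = 1 − 0.34 = 0.66.
Physical capital: 0.34 × 7.9 = 2.686 pp.
Labor input: 0.66 × 2 = 1.32 pp.
TFP growth = 7.6 − 4.006 = 3.594%.

3.594%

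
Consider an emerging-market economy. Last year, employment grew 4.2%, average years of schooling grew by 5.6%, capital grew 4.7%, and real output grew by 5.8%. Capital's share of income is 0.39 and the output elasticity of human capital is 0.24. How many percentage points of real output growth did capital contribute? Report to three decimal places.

1.833 percentage points

Contribution = share × growth = 0.39 × 4.7 = 1.833 pp.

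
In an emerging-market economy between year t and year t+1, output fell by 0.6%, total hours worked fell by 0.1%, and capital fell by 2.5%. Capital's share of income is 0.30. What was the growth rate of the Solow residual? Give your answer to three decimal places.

0.220%

Labor's share = 1 − 0.3 = 0.7.
Capital: 0.3 × (-2.5) = -0.75 pp.
Total hours worked: 0.7 × (-0.1) = -0.07 pp.
TFP growth = -0.6 + 0.82 = 0.22%.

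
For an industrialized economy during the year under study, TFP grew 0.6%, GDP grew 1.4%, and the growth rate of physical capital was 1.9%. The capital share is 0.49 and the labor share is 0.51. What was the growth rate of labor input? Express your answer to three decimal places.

-0.257%

Labor's share = 1 − 0.49 = 0.51.
gY = gA + 0.49×1.9 + 0.51×g.
0.51×g = 1.4 − 0.6 − 0.931 = -0.131.
g = -0.131 / 0.51 = -0.25686%.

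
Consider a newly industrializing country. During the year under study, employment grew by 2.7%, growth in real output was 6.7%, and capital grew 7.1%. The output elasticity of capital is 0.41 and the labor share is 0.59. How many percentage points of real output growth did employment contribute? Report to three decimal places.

Labor's share = 1 − 0.41 = 0.59.
Contribution = share × growth = 0.59 × 2.7 = 1.593 pp.

1.593 pp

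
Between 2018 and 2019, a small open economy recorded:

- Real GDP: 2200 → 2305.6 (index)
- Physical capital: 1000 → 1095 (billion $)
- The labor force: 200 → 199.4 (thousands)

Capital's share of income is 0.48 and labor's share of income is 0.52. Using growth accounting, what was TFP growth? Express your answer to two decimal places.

Real GDP growth = (2305.6 − 2200) / 2200 = 4.8%.
Physical capital growth = (1095 − 1000) / 1000 = 9.5%.
The labor force growth = (199.4 − 200) / 200 = -0.3%.
Labor's share = 1 − 0.48 = 0.52.
Physical capital: 0.48 × 9.5 = 4.56 pp.
The labor force: 0.52 × (-0.3) = -0.156 pp.
TFP growth = 4.8 − 4.404 = 0.396%.

0.40%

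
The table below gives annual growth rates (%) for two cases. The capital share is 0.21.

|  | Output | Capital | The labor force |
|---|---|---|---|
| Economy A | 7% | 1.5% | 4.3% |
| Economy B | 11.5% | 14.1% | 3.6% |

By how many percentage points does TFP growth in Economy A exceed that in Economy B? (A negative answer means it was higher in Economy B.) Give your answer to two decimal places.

-2.41 percentage points

Labor's share = 1 − 0.21 = 0.79.
Economy A: TFP = 7 − 0.315 − 3.397 = 3.288%.
Economy B: TFP = 11.5 − 2.961 − 2.844 = 5.695%.
Difference = 3.288 − (5.695) = -2.407 pp.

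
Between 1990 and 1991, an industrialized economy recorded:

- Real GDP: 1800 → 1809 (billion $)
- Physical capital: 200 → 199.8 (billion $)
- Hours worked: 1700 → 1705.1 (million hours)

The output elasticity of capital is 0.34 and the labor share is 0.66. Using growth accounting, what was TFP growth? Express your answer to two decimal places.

TFP grew 0.34%.

Real GDP growth = (1809 − 1800) / 1800 = 0.5%.
Physical capital growth = (199.8 − 200) / 200 = -0.1%.
Hours worked growth = (1705.1 − 1700) / 1700 = 0.3%.
Labor's share = 1 − 0.34 = 0.66.
Physical capital: 0.34 × (-0.1) = -0.034 pp.
Hours worked: 0.66 × 0.3 = 0.198 pp.
TFP growth = 0.5 − 0.164 = 0.336%.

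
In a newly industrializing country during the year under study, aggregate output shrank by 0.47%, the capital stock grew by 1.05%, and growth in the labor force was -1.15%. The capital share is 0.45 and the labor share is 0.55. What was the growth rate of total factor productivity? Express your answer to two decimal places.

-0.31%

Labor's share = 1 − 0.45 = 0.55.
The capital stock: 0.45 × 1.05 = 0.4725 pp.
The labor force: 0.55 × (-1.15) = -0.6325 pp.
TFP growth = -0.47 + 0.16 = -0.31%.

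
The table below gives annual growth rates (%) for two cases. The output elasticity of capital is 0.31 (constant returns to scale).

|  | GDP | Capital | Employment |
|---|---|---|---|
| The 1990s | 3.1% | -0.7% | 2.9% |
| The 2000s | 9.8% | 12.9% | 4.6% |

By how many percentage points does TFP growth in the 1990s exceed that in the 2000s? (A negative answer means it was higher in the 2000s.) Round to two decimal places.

Labor's share = 1 − 0.31 = 0.69.
The 1990s: TFP = 3.1 + 0.217 − 2.001 = 1.316%.
The 2000s: TFP = 9.8 − 3.999 − 3.174 = 2.627%.
Difference = 1.316 − (2.627) = -1.311 pp.

-1.31 percentage points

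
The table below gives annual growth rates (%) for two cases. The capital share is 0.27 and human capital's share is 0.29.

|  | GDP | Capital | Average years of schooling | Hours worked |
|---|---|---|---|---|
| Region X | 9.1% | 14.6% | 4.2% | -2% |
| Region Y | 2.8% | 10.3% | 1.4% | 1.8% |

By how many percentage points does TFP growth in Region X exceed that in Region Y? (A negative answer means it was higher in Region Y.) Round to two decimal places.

6.00 percentage points

Labor's share = 1 − 0.27 − 0.29 = 0.44.
Region X: TFP = 9.1 − 3.942 − 1.218 + 0.88 = 4.82%.
Region Y: TFP = 2.8 − 2.781 − 0.406 − 0.792 = -1.179%.
Difference = 4.82 − (-1.179) = 5.999 pp.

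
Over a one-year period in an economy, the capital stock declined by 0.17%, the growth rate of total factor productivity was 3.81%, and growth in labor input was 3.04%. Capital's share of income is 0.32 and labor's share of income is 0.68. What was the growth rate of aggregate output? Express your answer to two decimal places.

5.82%

Labor's share = 1 − 0.32 = 0.68.
The capital stock: 0.32 × (-0.17) = -0.0544 pp.
Labor input: 0.68 × 3.04 = 2.0672 pp.
Output growth = 3.81 + 2.0128 = 5.8228%.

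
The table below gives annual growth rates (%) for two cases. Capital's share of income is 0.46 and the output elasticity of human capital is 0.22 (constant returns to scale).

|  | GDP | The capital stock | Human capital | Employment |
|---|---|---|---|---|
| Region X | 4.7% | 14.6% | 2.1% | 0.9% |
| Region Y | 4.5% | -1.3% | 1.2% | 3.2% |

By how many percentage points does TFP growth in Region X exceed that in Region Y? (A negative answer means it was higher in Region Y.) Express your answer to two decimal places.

-6.58 percentage points

Labor's share = 1 − 0.46 − 0.22 = 0.32.
Region X: TFP = 4.7 − 6.716 − 0.462 − 0.288 = -2.766%.
Region Y: TFP = 4.5 + 0.598 − 0.264 − 1.024 = 3.81%.
Difference = -2.766 − (3.81) = -6.576 pp.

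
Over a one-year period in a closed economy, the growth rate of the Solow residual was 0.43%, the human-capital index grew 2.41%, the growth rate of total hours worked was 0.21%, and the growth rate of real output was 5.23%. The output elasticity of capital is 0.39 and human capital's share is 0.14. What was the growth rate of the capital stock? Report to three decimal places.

Labor's share = 1 − 0.39 − 0.14 = 0.47.
gY = gA + 0.14×2.41 + 0.47×0.21 + 0.39×g.
0.39×g = 5.23 − 0.43 − 0.4361 = 4.3639.
g = 4.3639 / 0.39 = 11.18949%.

The capital stock growth was 11.189%.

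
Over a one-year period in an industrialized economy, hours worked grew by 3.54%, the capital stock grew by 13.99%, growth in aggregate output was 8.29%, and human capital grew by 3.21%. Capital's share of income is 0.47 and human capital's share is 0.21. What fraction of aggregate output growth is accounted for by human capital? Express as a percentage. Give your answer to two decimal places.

Human capital contributed 0.21 × 3.21 = 0.6741 pp.
Share of growth = 0.6741 / 8.29 × 100 = 8.1315%.

8.13%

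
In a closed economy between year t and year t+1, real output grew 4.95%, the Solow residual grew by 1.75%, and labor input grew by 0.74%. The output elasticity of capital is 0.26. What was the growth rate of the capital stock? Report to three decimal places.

10.202%

Labor's share = 1 − 0.26 = 0.74.
gY = gA + 0.74×0.74 + 0.26×g.
0.26×g = 4.95 − 1.75 − 0.5476 = 2.6524.
g = 2.6524 / 0.26 = 10.20154%.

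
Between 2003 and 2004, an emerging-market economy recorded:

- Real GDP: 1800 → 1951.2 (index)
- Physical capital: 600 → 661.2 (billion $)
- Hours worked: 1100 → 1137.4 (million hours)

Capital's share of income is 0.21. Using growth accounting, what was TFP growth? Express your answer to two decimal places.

TFP grew 3.57%.

Real GDP growth = (1951.2 − 1800) / 1800 = 8.4%.
Physical capital growth = (661.2 − 600) / 600 = 10.2%.
Hours worked growth = (1137.4 − 1100) / 1100 = 3.4%.
Labor's share = 1 − 0.21 = 0.79.
Physical capital: 0.21 × 10.2 = 2.142 pp.
Hours worked: 0.79 × 3.4 = 2.686 pp.
TFP growth = 8.4 − 4.828 = 3.572%.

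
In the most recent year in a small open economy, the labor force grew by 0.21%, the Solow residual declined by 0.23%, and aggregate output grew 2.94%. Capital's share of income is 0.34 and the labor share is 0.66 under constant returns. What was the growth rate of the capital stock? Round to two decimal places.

8.92%

Labor's share = 1 − 0.34 = 0.66.
gY = gA + 0.66×0.21 + 0.34×g.
0.34×g = 2.94 + 0.23 − 0.1386 = 3.0314.
g = 3.0314 / 0.34 = 8.9159%.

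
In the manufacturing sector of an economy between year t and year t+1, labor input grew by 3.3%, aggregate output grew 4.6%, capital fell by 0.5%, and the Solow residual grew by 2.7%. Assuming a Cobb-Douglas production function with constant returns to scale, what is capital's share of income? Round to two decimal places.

gY = gA + α·gK + (1−α)·gL, so gY − gA − gL = α(gK − gL).
4.6 − 2.7 − 3.3 = α × (-0.5 − 3.3).
-1.4 = -3.8 α, so α = 0.3684.

0.37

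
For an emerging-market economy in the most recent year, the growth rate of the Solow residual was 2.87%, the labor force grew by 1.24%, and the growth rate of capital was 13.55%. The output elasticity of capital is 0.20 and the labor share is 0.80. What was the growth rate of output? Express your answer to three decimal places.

Labor's share = 1 − 0.2 = 0.8.
Capital: 0.2 × 13.55 = 2.71 pp.
The labor force: 0.8 × 1.24 = 0.992 pp.
Output growth = 2.87 + 3.702 = 6.572%.

Output growth was 6.572%.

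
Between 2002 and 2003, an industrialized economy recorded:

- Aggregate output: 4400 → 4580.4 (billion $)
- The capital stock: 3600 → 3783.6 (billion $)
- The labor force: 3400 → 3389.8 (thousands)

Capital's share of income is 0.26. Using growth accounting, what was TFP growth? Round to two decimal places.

Aggregate output growth = (4580.4 − 4400) / 4400 = 4.1%.
The capital stock growth = (3783.6 − 3600) / 3600 = 5.1%.
The labor force growth = (3389.8 − 3400) / 3400 = -0.3%.
Labor's share = 1 − 0.26 = 0.74.
The capital stock: 0.26 × 5.1 = 1.326 pp.
The labor force: 0.74 × (-0.3) = -0.222 pp.
TFP growth = 4.1 − 1.104 = 2.996%.

TFP grew 3.00%.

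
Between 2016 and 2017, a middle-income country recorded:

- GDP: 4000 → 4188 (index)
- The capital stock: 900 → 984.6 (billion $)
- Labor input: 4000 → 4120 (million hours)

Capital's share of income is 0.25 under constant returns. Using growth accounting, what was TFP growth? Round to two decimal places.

TFP grew 0.10%.

GDP growth = (4188 − 4000) / 4000 = 4.7%.
The capital stock growth = (984.6 − 900) / 900 = 9.4%.
Labor input growth = (4120 − 4000) / 4000 = 3%.
Labor's share = 1 − 0.25 = 0.75.
The capital stock: 0.25 × 9.4 = 2.35 pp.
Labor input: 0.75 × 3 = 2.25 pp.
TFP growth = 4.7 − 4.6 = 0.1%.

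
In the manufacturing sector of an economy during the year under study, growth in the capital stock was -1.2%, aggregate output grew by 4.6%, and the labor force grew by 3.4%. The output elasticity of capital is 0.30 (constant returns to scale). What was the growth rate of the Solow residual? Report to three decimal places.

Labor's share = 1 − 0.3 = 0.7.
The capital stock: 0.3 × (-1.2) = -0.36 pp.
The labor force: 0.7 × 3.4 = 2.38 pp.
TFP growth = 4.6 − 2.02 = 2.58%.

The Solow residual grew 2.580%.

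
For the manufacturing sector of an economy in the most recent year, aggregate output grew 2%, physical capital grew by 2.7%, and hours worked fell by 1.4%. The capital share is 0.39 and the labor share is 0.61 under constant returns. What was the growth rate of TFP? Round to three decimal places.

TFP grew 1.801%.

Labor's share = 1 − 0.39 = 0.61.
Physical capital: 0.39 × 2.7 = 1.053 pp.
Hours worked: 0.61 × (-1.4) = -0.854 pp.
TFP growth = 2 − 0.199 = 1.801%.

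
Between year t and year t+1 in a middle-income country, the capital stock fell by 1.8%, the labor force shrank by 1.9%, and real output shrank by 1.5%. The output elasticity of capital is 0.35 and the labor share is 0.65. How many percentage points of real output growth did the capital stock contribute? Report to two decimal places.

Contribution = share × growth = 0.35 × (-1.8) = -0.63 pp.

-0.63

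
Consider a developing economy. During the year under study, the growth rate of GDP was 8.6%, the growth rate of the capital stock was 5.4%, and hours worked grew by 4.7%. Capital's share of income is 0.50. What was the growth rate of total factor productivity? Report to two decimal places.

Labor's share = 1 − 0.5 = 0.5.
The capital stock: 0.5 × 5.4 = 2.7 pp.
Hours worked: 0.5 × 4.7 = 2.35 pp.
TFP growth = 8.6 − 5.05 = 3.55%.

3.55%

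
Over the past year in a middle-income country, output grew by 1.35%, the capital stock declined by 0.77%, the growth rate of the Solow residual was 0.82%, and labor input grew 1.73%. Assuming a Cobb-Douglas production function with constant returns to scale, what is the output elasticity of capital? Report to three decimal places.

α = 0.480

gY = gA + α·gK + (1−α)·gL, so gY − gA − gL = α(gK − gL).
1.35 − 0.82 − 1.73 = α × (-0.77 − 1.73).
-1.2 = -2.5 α, so α = 0.48.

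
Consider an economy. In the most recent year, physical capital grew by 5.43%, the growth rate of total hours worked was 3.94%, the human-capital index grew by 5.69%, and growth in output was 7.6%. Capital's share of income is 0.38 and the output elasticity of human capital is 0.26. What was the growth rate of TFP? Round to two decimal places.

TFP grew 2.64%.

Labor's share = 1 − 0.38 − 0.26 = 0.36.
Physical capital: 0.38 × 5.43 = 2.0634 pp.
The human-capital index: 0.26 × 5.69 = 1.4794 pp.
Total hours worked: 0.36 × 3.94 = 1.4184 pp.
TFP growth = 7.6 − 4.9612 = 2.6388%.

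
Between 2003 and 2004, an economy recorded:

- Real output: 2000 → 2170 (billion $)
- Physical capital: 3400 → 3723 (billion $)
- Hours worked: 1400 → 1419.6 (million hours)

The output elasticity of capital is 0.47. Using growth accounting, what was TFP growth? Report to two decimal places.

Real output growth = (2170 − 2000) / 2000 = 8.5%.
Physical capital growth = (3723 − 3400) / 3400 = 9.5%.
Hours worked growth = (1419.6 − 1400) / 1400 = 1.4%.
Labor's share = 1 − 0.47 = 0.53.
Physical capital: 0.47 × 9.5 = 4.465 pp.
Hours worked: 0.53 × 1.4 = 0.742 pp.
TFP growth = 8.5 − 5.207 = 3.293%.

3.29%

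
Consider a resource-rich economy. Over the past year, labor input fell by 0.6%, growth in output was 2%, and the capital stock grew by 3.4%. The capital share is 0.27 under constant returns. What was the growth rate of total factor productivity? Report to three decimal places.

Labor's share = 1 − 0.27 = 0.73.
The capital stock: 0.27 × 3.4 = 0.918 pp.
Labor input: 0.73 × (-0.6) = -0.438 pp.
TFP growth = 2 − 0.48 = 1.52%.

Total factor productivity grew 1.520%.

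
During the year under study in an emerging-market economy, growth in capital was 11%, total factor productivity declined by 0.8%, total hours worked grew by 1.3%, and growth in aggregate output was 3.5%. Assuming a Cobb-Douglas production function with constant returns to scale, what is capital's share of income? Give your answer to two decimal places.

α = 0.31

gY = gA + α·gK + (1−α)·gL, so gY − gA − gL = α(gK − gL).
3.5 + 0.8 − 1.3 = α × (11 − 1.3).
3 = 9.7 α, so α = 0.3093.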